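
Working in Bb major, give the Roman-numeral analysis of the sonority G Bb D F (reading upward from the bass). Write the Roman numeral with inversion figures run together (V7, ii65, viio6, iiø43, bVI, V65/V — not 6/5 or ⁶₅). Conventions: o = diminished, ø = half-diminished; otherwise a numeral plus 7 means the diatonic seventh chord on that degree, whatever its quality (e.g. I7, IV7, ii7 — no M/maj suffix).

vi7

The pitches G-Bb-D-F form a minor seventh chord rooted on G.
In Bb major, G is the submediant; the diatonic minor seventh chord there is vi7.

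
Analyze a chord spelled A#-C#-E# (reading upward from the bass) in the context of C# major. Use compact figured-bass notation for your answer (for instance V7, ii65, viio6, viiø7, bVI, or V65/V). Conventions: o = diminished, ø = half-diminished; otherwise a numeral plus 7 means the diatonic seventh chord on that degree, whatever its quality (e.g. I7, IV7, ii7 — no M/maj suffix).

vi

Stacked in thirds the chord is A#-C#-E#: a minor triad on A#.
A# is scale degree 6 in C# major, and a minor triad on that degree is written vi.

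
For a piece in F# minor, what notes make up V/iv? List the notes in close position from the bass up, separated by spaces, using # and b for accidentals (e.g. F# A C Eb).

F# A# C#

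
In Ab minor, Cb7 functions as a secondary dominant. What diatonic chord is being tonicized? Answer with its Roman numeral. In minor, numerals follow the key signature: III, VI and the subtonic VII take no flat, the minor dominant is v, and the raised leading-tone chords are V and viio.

The chord is a dominant seventh chord on Cb.
A dominant resolves down a perfect fifth: Cb → Fb. In Ab minor, Fb is scale degree 6, i.e. VI.

VI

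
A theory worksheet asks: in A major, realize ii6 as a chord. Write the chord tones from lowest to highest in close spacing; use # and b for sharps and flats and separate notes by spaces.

In A major, the supertonic is B, and the diatonic chord built there is a minor triad.
Stacking thirds from B gives B-D-F#.
With the 6 figure the chord is in first inversion; from the bass D upward in close position it reads D-F#-B.

D F# B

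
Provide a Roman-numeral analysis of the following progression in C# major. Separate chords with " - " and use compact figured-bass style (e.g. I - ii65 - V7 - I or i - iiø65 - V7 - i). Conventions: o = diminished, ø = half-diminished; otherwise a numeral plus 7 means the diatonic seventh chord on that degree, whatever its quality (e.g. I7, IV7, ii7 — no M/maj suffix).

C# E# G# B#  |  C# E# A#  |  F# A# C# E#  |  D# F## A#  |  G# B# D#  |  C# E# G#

C#-E#-G#-B#: root C# is the tonic; major seventh chord there is I7.
C#-E#-A#: minor triad on A# = scale degree 6 → vi6.
F#-A#-C#-E#: root F# is the subdominant; major seventh chord there is IV7.
D#-F##-A# is the secondary dominant of V (major triad on D#): V/V.
G#-B#-D#: root G# is the dominant; major triad there is V.
C#-E#-G#: major triad on C# = scale degree 1 → I.

I7 - vi6 - IV7 - V/V - V - I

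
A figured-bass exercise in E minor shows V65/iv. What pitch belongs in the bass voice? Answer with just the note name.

G#

The applied chord V65/iv is rooted on E: E-G#-B-D.
The figure 65 means first inversion — the third is in the bass.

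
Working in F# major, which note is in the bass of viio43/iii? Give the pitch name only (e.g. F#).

D#

The applied chord viio43/iii is rooted on G##: G##-B#-D#-F#.
The figure 43 means second inversion — the fifth is in the bass.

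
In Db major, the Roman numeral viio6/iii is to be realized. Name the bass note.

G

The applied chord viio6/iii is rooted on E: E-G-Bb.
The figure 6 means first inversion — the third is in the bass.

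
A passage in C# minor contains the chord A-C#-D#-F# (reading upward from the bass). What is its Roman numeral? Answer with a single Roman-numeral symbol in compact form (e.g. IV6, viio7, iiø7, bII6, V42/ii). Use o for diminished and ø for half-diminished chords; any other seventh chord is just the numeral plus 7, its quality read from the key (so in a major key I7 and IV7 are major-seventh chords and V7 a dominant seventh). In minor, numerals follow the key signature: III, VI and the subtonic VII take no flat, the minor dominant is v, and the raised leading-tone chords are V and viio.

iiø43

The pitches D#-F#-A-C# form a half-diminished seventh chord rooted on D#.
D# is scale degree 2 in C# minor, and a half-diminished seventh chord on that degree is written iiø7.
With A in the bass the chord is in second inversion, so the figured bass is 43.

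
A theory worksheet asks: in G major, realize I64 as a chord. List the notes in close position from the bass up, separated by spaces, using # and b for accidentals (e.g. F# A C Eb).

D G B

In G major, scale degree 1 is G, and the diatonic chord built there is a major triad.
Stacking thirds from G gives G-B-D.
The figured bass 64 indicates second inversion, placing the fifth (D) in the bass: D-G-B.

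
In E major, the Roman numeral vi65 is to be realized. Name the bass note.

E

vi in E major has root C#; the chord is C#-E-G#-B.
The figure 65 means first inversion — the third is in the bass.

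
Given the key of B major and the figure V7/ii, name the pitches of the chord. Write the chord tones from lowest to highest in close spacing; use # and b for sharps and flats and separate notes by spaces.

The slash means an applied dominant: we want the dominant of ii. In B major, ii is C# minor, and its dominant is built on G#.
Building a dominant seventh chord on G# gives G#-B#-D#-F#.

G# B# D# F#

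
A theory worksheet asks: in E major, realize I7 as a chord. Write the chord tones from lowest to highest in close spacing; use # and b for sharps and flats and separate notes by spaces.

E G# B D#

In E major, scale degree 1 is E, and the diatonic chord built there is a major seventh chord.
Stacking thirds from E gives E-G#-B-D#.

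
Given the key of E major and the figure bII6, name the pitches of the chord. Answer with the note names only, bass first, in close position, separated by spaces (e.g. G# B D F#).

A C F

bII6 is the Neapolitan sixth — a major triad on the lowered second degree, here in its customary first inversion. In E major that root is F.
So the chord is F-A-C.
The figured bass 6 indicates first inversion, placing the third (A) in the bass: A-C-F.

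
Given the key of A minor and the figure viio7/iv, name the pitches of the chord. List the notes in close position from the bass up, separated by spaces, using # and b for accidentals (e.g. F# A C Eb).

C# E G Bb

viio7/iv is a secondary leading-tone chord. The target iv is D in A minor; the applied chord is rooted a semitone below, on C#.
Building a fully diminished seventh chord on C# gives C#-E-G-Bb.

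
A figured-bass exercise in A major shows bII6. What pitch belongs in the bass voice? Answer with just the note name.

D

bII in A major has root Bb; the chord is Bb-D-F.
The figure 6 means first inversion — the third is in the bass.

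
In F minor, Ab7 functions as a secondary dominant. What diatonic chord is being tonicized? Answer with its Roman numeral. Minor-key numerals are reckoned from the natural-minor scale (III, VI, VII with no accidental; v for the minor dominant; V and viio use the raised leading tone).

VI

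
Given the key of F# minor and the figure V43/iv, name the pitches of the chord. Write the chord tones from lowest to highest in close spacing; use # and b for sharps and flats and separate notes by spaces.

C# E F# A#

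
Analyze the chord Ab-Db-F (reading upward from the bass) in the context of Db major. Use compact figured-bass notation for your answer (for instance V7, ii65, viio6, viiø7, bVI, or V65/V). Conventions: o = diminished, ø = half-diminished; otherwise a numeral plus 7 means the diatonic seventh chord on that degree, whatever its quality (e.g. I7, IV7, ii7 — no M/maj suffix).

I64

Stacked in thirds the chord is Db-F-Ab: a major triad on Db.
Db is scale degree 1 in Db major, and a major triad on that degree is written I.
With Ab in the bass the chord is in second inversion, so the figured bass is 64.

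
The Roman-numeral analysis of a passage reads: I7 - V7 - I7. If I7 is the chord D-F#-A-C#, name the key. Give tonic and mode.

The chord Dmaj7 is a major seventh chord rooted on D; its label is I7.
If D is scale degree 1 and the mode makes that degree carry a major seventh chord, the tonic is D and the mode is major.

D major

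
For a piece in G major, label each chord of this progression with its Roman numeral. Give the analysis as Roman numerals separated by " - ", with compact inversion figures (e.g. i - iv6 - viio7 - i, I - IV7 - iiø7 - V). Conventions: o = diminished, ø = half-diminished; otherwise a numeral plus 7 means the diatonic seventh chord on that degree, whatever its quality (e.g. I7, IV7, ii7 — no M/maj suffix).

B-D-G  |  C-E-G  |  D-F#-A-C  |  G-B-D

B-D-G: root G is the tonic; major triad there is I6.
C-E-G: root C is the subdominant; major triad there is IV.
D-F#-A-C: dominant seventh chord on D = scale degree 5 → V7.
G-B-D has root G, degree 1 in G major, so I.

I6 - IV - V7 - I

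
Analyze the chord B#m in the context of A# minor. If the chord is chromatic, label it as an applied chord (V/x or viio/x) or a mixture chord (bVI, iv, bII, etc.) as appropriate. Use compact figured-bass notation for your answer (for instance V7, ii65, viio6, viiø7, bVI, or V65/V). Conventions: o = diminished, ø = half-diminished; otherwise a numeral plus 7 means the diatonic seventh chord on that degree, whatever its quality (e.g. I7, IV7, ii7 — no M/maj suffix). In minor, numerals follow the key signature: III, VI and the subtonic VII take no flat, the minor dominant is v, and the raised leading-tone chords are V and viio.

ii

Stacked in thirds the chord is B#-D#-F##: a minor triad on B#.
B# is the second degree of A# minor. This is the minor supertonic, borrowed from the parallel major (the Dorian ii).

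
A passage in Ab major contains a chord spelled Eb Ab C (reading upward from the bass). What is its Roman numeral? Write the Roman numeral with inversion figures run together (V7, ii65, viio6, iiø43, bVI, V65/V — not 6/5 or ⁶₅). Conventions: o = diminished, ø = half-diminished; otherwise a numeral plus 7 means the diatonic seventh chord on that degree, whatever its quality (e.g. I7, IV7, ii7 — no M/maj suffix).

I64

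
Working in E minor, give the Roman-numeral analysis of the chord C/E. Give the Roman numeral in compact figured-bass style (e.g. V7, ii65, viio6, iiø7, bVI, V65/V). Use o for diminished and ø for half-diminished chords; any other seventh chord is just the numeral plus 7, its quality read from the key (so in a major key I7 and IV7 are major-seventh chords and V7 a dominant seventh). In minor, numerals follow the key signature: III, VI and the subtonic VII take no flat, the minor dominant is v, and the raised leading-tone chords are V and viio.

VI6

The pitches C-E-G form a major triad rooted on C.
C is scale degree 6 in E minor, and a major triad on that degree is written VI.
With E in the bass the chord is in first inversion, so the figured bass is 6.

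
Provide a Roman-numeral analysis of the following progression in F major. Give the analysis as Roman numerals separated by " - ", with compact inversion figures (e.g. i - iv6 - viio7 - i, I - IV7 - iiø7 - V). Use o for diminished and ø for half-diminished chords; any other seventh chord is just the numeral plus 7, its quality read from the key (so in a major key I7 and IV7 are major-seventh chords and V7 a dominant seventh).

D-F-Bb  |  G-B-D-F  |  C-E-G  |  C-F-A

D-F-Bb: major triad on Bb = scale degree 4 → IV6.
G-B-D-F: chromatic; G is V of V, so V7/V.
C-E-G: root C is the dominant; major triad there is V.
C-F-A: root F is the tonic; major triad there is I64.

IV6 - V7/V - V - I64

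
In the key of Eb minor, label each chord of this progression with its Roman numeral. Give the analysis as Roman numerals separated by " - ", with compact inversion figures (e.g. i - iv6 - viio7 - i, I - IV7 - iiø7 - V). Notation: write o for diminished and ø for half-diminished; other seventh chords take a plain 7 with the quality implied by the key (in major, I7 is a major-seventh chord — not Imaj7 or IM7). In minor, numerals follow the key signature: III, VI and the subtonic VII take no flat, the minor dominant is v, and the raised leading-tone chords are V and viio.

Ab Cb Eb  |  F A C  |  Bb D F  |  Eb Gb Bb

Ab-Cb-Eb: minor triad on Ab = scale degree 4 → iv.
F-A-C: a major triad on F, the applied dominant of V → V/V.
Bb-D-F: major triad on Bb = scale degree 5 → V.
Eb-Gb-Bb has root Eb, degree 1 in Eb minor, so i.

iv - V/V - V - i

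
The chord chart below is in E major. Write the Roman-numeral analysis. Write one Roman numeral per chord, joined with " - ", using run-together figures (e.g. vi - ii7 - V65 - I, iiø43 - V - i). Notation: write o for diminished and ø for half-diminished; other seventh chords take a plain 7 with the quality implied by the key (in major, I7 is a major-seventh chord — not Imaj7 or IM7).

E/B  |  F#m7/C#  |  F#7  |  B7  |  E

I64 - ii43 - V7/V - V7 - I

E/B has root E, degree 1 in E major, so I64.
F#m7/C# has root F#, degree 2 in E major, so ii43.
F#7 is the secondary dominant of V (dominant seventh chord on F#): V7/V.
B7 has root B, degree 5 in E major, so V7.
E: root E is the tonic; major triad there is I.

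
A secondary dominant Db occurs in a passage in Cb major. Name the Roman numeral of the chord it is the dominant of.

V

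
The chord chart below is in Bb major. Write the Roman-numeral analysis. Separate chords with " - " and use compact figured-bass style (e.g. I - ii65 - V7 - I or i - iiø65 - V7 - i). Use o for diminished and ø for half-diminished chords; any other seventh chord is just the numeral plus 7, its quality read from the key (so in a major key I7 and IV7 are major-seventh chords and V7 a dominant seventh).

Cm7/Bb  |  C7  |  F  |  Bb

ii42 - V7/V - V - I

Cm7/Bb: root C is the supertonic; minor seventh chord there is ii42.
C7: a dominant seventh chord on C, the applied dominant of V → V7/V.
F has root F, degree 5 in Bb major, so V.
Bb: root Bb is the tonic; major triad there is I.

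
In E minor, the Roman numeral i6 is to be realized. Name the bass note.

G

i in E minor has root E; the chord is E-G-B.
The figure 6 means first inversion — the third is in the bass.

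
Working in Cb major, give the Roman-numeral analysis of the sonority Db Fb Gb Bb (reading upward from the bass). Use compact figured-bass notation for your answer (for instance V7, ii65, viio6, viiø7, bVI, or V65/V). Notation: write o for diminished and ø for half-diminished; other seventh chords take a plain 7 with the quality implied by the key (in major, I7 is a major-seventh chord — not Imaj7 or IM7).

Stacked in thirds the chord is Gb-Bb-Db-Fb: a dominant seventh chord on Gb.
In Cb major, Gb is the dominant; the diatonic dominant seventh chord there is V7.
With Db in the bass the chord is in second inversion, so the figured bass is 43.

V43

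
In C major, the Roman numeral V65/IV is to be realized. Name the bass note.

The applied chord V65/IV is rooted on C: C-E-G-Bb.
The figure 65 means first inversion — the third is in the bass.

E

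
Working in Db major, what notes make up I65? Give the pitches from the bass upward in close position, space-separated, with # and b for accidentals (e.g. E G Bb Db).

In Db major, the first degree is Db, and the diatonic chord built there is a major seventh chord.
Stacking thirds from Db gives Db-F-Ab-C.
The figured bass 65 indicates first inversion, placing the third (F) in the bass: F-Ab-C-Db.

F Ab C Db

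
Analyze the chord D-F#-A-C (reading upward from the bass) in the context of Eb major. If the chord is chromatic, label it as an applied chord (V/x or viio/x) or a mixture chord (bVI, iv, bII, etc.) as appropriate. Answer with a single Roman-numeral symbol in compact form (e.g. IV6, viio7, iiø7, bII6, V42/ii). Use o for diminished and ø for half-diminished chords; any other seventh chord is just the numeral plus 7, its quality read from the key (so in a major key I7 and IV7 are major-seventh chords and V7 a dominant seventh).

The pitches D-F#-A-C form a dominant seventh chord rooted on D.
D is not a diatonic chord root with this quality in Eb major, but it lies a perfect fifth above G (iii), so the chord functions as an applied dominant of iii.

V7/iii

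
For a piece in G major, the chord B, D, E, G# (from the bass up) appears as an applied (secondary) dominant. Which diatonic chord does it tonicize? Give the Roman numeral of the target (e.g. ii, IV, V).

The chord is a dominant seventh chord on E.
A dominant resolves down a perfect fifth: E → A. In G major, A is scale degree 2, i.e. ii.

ii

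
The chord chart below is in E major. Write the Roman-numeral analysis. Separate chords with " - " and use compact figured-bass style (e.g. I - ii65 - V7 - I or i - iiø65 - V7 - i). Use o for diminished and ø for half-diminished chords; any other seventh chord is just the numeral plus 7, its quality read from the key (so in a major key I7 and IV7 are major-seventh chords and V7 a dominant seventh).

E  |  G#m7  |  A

I - iii7 - IV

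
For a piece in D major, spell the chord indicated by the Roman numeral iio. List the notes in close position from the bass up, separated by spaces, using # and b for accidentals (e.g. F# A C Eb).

E G Bb

iio is the diminished supertonic triad, borrowed from the parallel minor. In D major that root is E.
So the chord is E-G-Bb, a diminished triad.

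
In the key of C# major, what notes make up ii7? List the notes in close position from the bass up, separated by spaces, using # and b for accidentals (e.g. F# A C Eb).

D# F# A# C#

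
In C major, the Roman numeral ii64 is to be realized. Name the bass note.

A

ii in C major has root D; the chord is D-F-A.
The figure 64 means second inversion — the fifth is in the bass.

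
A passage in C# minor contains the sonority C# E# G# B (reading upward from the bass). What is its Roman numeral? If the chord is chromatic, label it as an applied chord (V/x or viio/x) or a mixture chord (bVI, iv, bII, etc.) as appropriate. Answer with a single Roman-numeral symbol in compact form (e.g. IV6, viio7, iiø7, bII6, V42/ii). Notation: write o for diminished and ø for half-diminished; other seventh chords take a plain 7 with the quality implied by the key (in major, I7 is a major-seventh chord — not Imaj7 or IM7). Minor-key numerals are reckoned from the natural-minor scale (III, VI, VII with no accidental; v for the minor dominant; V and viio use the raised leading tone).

The pitches C#-E#-G#-B form a dominant seventh chord rooted on C#.
C# is not a diatonic chord root with this quality in C# minor, but it lies a perfect fifth above F# (iv), so the chord functions as an applied dominant of iv.

V7/iv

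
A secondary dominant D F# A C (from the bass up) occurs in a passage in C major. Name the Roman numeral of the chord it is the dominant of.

The chord is a dominant seventh chord on D.
A dominant resolves down a perfect fifth: D → G. In C major, G is scale degree 5, i.e. V.

V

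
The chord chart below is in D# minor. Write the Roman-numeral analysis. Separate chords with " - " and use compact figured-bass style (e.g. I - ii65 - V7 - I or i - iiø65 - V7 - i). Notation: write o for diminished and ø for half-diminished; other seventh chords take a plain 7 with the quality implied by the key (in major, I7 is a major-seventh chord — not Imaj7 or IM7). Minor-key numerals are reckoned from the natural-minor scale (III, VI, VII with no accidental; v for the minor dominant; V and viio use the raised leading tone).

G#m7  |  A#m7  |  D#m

iv7 - v7 - i

G#m7 has root G#, degree 4 in D# minor, so iv7.
A#m7 has root A#, degree 5 in D# minor, so v7.
D#m has root D#, degree 1 in D# minor, so i.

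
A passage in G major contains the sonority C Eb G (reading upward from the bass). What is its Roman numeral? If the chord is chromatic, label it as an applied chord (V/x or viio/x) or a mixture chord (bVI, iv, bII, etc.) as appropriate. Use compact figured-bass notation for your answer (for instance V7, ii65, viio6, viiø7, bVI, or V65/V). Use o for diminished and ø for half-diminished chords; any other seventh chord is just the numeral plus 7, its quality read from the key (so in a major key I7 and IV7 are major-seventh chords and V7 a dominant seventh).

The pitches C-Eb-G form a minor triad rooted on C.
C is the fourth degree of G major. This is the minor subdominant, borrowed from the parallel minor.

iv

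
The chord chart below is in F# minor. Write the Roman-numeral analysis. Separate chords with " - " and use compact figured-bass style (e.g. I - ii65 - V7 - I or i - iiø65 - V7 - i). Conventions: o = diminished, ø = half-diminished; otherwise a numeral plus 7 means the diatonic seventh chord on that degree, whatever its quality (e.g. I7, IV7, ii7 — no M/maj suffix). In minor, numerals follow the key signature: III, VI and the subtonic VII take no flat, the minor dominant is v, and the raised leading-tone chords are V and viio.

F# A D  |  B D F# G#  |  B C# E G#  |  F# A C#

VI6 - iiø65 - v42 - i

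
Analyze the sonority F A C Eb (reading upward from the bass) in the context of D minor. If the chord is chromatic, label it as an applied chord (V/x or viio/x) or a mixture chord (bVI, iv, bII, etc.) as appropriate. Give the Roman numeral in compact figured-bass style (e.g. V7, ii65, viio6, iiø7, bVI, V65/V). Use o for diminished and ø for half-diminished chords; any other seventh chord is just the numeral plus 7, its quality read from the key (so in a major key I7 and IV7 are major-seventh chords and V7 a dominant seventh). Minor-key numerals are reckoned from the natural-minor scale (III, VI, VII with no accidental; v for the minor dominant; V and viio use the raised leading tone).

V7/VI

The pitches F-A-C-Eb form a dominant seventh chord rooted on F.
F is not a diatonic chord root with this quality in D minor, but it lies a perfect fifth above Bb (VI), so the chord functions as an applied dominant of VI.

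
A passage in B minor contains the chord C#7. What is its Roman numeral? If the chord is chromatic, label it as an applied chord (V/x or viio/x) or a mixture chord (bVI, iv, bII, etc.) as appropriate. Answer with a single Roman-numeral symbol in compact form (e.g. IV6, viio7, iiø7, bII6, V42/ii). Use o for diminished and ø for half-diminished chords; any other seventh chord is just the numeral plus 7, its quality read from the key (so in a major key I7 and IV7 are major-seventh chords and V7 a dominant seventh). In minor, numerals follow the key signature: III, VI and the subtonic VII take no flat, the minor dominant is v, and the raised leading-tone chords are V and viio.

V7/V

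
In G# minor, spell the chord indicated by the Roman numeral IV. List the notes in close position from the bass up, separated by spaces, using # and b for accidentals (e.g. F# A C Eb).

C# E# G#

Scale degree 4 in G# minor is C#; here the chord built on it is altered to a major triad. IV is the major subdominant, borrowed from the parallel major.
So the chord is C#-E#-G#, a major triad.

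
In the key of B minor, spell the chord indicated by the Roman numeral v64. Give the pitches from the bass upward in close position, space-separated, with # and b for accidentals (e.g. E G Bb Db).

C# F# A

In B minor, the fifth degree is F#, and the diatonic chord built there is a minor triad.
That chord is spelled F#-A-C#.
With the 64 figure the chord is in second inversion; from the bass C# upward in close position it reads C#-F#-A.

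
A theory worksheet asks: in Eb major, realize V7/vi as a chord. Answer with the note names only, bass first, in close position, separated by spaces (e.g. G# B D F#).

The slash means an applied dominant: we want the dominant of vi. In Eb major, vi is C minor, and its dominant is built on G.
Building a dominant seventh chord on G gives G-B-D-F.

G B D F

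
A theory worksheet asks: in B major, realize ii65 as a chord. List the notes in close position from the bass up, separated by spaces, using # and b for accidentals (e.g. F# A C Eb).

The numeral's case and figure indicate a minor seventh chord. In B major its root, scale degree 2, is C#.
Stacking thirds from C# gives C#-E-G#-B.
With the 65 figure the chord is in first inversion; from the bass E upward in close position it reads E-G#-B-C#.

E G# B C#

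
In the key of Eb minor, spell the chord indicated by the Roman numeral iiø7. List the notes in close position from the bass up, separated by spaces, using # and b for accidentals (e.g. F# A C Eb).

F Ab Cb Eb

The numeral's case and figure indicate a half-diminished seventh chord. In Eb minor its root, scale degree 2, is F.
Stacking thirds from F gives F-Ab-Cb-Eb.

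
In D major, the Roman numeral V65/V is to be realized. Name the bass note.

G#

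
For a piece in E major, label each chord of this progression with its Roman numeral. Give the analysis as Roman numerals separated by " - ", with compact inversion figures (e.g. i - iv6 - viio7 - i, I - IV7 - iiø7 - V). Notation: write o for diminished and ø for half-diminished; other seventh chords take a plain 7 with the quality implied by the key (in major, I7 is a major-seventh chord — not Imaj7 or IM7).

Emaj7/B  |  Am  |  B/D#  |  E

I43 - iv - V6 - I

Emaj7/B: root E is the tonic; major seventh chord there is I43.
Am is non-diatonic — iv, a mixture chord from E minor.
B/D#: root B is the dominant; major triad there is V6.
E: root E is the tonic; major triad there is I.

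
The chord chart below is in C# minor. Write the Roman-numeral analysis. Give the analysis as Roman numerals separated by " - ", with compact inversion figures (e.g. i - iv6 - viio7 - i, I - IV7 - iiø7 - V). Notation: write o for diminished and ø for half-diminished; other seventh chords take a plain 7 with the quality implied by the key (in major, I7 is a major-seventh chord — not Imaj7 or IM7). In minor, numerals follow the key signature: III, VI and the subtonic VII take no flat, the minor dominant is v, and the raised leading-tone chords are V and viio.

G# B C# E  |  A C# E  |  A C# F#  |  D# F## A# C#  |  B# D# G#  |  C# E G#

G#-B-C#-E: root C# is the tonic; minor seventh chord there is i43.
A-C#-E: major triad on A = scale degree 6 → VI.
A-C#-F#: root F# is the subdominant; minor triad there is iv6.
D#-F##-A#-C# is the secondary dominant of V (dominant seventh chord on D#): V7/V.
B#-D#-G#: major triad on G# = scale degree 5 → V6.
C#-E-G#: root C# is the tonic; minor triad there is i.

i43 - VI - iv6 - V7/V - V6 - i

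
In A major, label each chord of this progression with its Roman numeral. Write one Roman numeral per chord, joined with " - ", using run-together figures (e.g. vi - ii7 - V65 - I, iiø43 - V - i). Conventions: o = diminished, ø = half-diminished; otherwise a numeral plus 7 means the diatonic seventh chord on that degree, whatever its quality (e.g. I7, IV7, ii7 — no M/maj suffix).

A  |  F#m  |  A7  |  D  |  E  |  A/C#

I - vi - V7/IV - IV - V - I6

A: major triad on A = scale degree 1 → I.
F#m has root F#, degree 6 in A major, so vi.
A7 is the secondary dominant of IV (dominant seventh chord on A): V7/IV.
D has root D, degree 4 in A major, so IV.
E: root E is the dominant; major triad there is V.
A/C# has root A, degree 1 in A major, so I6.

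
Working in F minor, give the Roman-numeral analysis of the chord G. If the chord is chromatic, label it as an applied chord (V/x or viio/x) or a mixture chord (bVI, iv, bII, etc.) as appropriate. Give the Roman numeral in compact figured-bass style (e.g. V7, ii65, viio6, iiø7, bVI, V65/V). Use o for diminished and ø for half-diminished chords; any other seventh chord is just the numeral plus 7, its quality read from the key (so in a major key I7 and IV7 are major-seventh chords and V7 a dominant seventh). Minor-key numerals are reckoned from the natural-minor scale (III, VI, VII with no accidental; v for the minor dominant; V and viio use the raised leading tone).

The pitches G-B-D form a major triad rooted on G.
G is not a diatonic chord root with this quality in F minor, but it lies a perfect fifth above C (V), so the chord functions as an applied dominant of V.

V/V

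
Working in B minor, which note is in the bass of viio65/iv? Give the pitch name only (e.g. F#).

The applied chord viio65/iv is rooted on D#: D#-F#-A-C.
The figure 65 means first inversion — the third is in the bass.

F#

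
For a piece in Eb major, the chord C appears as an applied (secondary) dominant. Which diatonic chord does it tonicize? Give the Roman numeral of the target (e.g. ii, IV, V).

ii

The chord is a major triad on C.
A dominant resolves down a perfect fifth: C → F. In Eb major, F is scale degree 2, i.e. ii.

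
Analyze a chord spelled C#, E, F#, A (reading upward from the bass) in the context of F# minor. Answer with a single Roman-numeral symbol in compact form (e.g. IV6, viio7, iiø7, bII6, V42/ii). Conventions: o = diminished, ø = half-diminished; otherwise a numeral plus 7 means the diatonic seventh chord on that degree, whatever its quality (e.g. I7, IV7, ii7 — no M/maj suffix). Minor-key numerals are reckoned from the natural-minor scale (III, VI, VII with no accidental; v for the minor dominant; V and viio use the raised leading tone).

Stacked in thirds the chord is F#-A-C#-E: a minor seventh chord on F#.
In F# minor, F# is the tonic; the diatonic minor seventh chord there is i7.
With C# in the bass the chord is in second inversion, so the figured bass is 43.

i43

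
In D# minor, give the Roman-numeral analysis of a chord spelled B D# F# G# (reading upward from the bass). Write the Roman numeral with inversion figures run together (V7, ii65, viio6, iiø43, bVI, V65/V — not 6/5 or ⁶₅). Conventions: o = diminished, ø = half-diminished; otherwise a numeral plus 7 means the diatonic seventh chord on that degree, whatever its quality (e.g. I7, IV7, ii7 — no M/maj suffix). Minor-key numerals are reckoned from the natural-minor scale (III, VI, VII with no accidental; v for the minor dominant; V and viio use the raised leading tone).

iv65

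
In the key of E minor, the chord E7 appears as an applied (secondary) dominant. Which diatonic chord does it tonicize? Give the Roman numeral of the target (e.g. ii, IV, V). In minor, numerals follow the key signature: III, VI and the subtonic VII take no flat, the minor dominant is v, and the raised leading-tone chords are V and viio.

The chord is a dominant seventh chord on E.
A dominant resolves down a perfect fifth: E → A. In E minor, A is scale degree 4, i.e. iv.

iv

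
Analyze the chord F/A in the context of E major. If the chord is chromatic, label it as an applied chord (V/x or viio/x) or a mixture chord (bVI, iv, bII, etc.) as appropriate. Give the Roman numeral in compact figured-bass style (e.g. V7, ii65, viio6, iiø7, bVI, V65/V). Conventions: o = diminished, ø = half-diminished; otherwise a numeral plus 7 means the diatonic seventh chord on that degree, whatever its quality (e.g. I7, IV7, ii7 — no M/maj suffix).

bII6

Stacked in thirds the chord is F-A-C: a major triad on F.
F is the lowered second degree of E major (diatonic 2 would be F#). This is the Neapolitan sixth — a major triad on the lowered second degree, here in its customary first inversion.
With A in the bass the chord is in first inversion, so the figured bass is 6.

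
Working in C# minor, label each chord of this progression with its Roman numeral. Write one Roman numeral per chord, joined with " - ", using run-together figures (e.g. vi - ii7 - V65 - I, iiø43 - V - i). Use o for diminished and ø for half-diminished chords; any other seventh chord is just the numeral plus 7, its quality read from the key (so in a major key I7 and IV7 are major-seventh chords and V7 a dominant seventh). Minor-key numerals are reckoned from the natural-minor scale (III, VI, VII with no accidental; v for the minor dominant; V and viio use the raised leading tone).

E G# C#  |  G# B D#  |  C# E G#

i6 - v - i

E-G#-C#: root C# is the tonic; minor triad there is i6.
G#-B-D#: minor triad on G# = scale degree 5 → v.
C#-E-G# has root C#, degree 1 in C# minor, so i.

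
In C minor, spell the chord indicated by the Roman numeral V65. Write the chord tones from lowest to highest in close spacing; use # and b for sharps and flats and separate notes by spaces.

In C minor, the fifth degree is G. The dominant is major (leading tone raised), so V is a dominant seventh chord.
Stacking thirds from G gives G-B-D-F.
The figured bass 65 indicates first inversion, placing the third (B) in the bass: B-D-F-G.

B D F G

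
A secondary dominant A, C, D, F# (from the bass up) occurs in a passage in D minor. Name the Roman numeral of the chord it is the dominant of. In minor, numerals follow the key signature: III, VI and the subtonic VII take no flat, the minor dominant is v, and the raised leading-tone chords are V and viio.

The chord is a dominant seventh chord on D.
A dominant resolves down a perfect fifth: D → G. In D minor, G is scale degree 4, i.e. iv.

iv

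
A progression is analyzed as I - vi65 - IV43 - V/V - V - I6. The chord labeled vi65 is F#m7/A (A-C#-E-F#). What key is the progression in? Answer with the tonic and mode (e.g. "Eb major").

A major

The anchor chord is a minor seventh chord on F#, labeled vi65.
vi65 on F# implies F# is the submediant; that puts the tonic at A, and the lowercase numeral fits major mode.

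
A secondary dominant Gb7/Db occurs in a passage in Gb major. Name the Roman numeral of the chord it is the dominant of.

IV

The chord is a dominant seventh chord on Gb.
A dominant resolves down a perfect fifth: Gb → Cb. In Gb major, Cb is scale degree 4, i.e. IV.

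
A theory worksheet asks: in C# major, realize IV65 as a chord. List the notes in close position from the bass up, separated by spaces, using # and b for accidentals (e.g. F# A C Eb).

A# C# E# F#

In C# major, the subdominant is F#, and the diatonic chord built there is a major seventh chord.
Stacking thirds from F# gives F#-A#-C#-E#.
The figured bass 65 indicates first inversion, placing the third (A#) in the bass: A#-C#-E#-F#.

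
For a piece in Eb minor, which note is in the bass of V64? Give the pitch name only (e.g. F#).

V in Eb minor has root Bb; the chord is Bb-D-F.
The figure 64 means second inversion — the fifth is in the bass.

F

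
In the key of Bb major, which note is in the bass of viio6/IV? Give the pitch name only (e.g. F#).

F

The applied chord viio6/IV is rooted on D: D-F-Ab.
The figure 6 means first inversion — the third is in the bass.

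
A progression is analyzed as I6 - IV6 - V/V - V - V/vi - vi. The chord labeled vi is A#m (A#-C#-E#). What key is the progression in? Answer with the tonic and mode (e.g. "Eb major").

C# major

The anchor chord is a minor triad on A#, labeled vi.
If A# is scale degree 6 and the mode makes that degree carry a minor triad, the tonic is C# and the mode is major.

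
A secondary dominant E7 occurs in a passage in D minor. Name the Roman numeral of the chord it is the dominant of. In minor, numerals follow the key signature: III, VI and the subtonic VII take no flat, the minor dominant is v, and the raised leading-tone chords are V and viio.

V

The chord is a dominant seventh chord on E.
A dominant resolves down a perfect fifth: E → A. In D minor, A is scale degree 5, i.e. V.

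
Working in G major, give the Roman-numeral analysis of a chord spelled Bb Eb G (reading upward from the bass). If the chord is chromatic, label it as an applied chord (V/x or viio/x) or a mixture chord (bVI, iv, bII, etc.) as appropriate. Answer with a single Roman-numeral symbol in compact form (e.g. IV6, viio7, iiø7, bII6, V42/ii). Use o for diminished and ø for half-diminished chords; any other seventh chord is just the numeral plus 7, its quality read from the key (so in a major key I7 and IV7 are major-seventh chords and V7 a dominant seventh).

Stacked in thirds the chord is Eb-G-Bb: a major triad on Eb.
Eb is the lowered sixth degree of G major (diatonic 6 would be E). This is a major triad on the lowered sixth degree, borrowed from the parallel minor.
With Bb in the bass the chord is in second inversion, so the figured bass is 64.

bVI64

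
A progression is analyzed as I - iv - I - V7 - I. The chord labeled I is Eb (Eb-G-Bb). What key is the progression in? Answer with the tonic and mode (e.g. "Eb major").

Eb major

I is given as Eb-G-Bb — a major triad with root Eb.
If Eb is scale degree 1 and the mode makes that degree carry a major triad, the tonic is Eb and the mode is major.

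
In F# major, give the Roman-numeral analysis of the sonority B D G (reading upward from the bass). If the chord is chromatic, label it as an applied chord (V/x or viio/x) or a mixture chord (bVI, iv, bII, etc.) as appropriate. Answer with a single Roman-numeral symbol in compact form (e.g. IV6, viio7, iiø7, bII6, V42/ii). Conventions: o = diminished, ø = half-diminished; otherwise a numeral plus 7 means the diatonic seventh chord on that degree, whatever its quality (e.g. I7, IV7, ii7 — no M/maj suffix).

Stacked in thirds the chord is G-B-D: a major triad on G.
G is the lowered second degree of F# major (diatonic 2 would be G#). This is the Neapolitan sixth — a major triad on the lowered second degree, here in its customary first inversion.
With B in the bass the chord is in first inversion, so the figured bass is 6.

bII6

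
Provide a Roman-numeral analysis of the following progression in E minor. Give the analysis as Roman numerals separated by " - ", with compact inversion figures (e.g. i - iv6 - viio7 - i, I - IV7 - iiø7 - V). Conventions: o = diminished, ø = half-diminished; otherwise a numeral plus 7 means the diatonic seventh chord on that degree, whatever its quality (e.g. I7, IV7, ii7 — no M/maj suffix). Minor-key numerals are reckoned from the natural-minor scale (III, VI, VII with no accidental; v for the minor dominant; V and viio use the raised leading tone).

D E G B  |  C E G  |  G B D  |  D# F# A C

i42 - VI - III - viio7

D-E-G-B: minor seventh chord on E = scale degree 1 → i42.
C-E-G: major triad on C = scale degree 6 → VI.
G-B-D: major triad on G = scale degree 3 → III.
D#-F#-A-C: fully diminished seventh chord on D# = scale degree 7 → viio7.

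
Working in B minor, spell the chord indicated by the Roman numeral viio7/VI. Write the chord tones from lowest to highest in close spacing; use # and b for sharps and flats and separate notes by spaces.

F# A C Eb

The slash marks an applied leading-tone chord: viio of VI. In B minor, VI is G, so the leading tone to it is F#, a half step below.
Building a fully diminished seventh chord on F# gives F#-A-C-Eb.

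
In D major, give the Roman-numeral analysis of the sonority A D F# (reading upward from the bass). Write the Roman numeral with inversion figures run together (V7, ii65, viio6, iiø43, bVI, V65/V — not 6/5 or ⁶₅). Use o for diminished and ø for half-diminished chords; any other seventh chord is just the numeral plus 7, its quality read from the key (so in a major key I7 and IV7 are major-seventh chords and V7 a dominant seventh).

Stacked in thirds the chord is D-F#-A: a major triad on D.
In D major, D is the tonic; the diatonic major triad there is I.
With A in the bass the chord is in second inversion, so the figured bass is 64.

I64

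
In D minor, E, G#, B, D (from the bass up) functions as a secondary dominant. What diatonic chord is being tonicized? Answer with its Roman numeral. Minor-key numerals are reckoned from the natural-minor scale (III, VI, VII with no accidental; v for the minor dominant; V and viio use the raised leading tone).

V

The chord is a dominant seventh chord on E.
A dominant resolves down a perfect fifth: E → A. In D minor, A is scale degree 5, i.e. V.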